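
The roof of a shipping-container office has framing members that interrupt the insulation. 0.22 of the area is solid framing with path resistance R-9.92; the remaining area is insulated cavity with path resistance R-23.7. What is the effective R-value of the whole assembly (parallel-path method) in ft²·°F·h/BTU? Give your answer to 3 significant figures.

U_eff = 0.78/23.7 + 0.22/9.92 = 0.03291 + 0.02218 = 0.05509
R_eff = 1/U_eff = 18.15 ft²·°F·h/BTU

18.2 ft²·°F·h/BTU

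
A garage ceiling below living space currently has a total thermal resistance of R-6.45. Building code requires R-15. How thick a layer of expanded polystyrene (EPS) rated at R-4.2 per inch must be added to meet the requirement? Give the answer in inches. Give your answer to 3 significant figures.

2.04 in

ΔR = 15 − 6.45 = 8.55 ft²·°F·h/BTU
L = ΔR / (R/in) = 8.55/4.2 = 2.036 in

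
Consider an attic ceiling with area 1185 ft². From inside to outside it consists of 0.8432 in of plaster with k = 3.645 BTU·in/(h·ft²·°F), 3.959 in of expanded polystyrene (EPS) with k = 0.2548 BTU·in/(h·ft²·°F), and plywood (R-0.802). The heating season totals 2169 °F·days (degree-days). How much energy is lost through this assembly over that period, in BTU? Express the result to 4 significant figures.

0.8432/3.645 = 0.23133
3.959/0.2548 = 15.538
R_total = 0.23133 + 15.538 + 0.802 = 16.571 ft²·°F·h/BTU
E = A × HDD × 24 / R = 1185 × 2169 × 24 / 16.571 = 3722500 BTU

3723000 BTU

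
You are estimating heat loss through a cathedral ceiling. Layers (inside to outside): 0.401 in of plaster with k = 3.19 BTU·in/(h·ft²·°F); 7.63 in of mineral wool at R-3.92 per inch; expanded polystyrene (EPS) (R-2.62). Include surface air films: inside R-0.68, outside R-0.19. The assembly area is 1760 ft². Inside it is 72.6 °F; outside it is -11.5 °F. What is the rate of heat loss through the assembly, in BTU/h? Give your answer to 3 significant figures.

0.401/3.19 = 0.1257
7.63 × 3.92 = 29.91
R_total = 0.68 + 0.1257 + 29.91 + 2.62 + 0.19 = 33.53 ft²·°F·h/BTU
Q = A·ΔT/R = 1760 × (72.6 − (-11.5)) / 33.53 = 4415 BTU/h

4420 BTU/h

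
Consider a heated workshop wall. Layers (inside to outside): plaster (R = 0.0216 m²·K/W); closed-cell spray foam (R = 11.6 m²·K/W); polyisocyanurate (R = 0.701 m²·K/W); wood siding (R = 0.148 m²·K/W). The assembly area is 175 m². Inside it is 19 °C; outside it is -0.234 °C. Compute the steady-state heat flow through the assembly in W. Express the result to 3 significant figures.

270 W

R_total = 0.0216 + 11.6 + 0.701 + 0.148 = 12.47 m²·K/W
Q = A·ΔT/R = 175 × (19 − (-0.234)) / 12.47 = 269.9 W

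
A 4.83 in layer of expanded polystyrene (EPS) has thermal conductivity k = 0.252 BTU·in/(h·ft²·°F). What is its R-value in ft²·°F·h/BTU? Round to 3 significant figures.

R = L/k = 4.83/0.252 = 19.17 ft²·°F·h/BTU

19.2 ft²·°F·h/BTU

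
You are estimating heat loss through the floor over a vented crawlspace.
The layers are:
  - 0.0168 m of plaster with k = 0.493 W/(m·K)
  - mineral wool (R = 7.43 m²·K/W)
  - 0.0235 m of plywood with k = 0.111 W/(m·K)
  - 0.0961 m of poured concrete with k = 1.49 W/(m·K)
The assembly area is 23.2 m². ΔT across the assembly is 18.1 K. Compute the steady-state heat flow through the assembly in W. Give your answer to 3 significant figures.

0.0168/0.493 = 0.03408
0.0235/0.111 = 0.2117
0.0961/1.49 = 0.0645
R_total = 0.03408 + 7.43 + 0.2117 + 0.0645 = 7.74 m²·K/W
Q = A·ΔT/R = 23.2 × 18.1 / 7.74 = 54.25 W

54.3 W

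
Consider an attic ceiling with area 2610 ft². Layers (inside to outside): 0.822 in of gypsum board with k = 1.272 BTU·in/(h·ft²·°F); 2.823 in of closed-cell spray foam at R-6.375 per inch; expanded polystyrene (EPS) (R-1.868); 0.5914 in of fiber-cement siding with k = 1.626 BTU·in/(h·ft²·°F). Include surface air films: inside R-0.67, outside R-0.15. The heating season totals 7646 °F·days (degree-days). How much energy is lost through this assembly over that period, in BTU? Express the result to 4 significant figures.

22080000 BTU

0.822/1.272 = 0.64623
2.823 × 6.375 = 17.997
0.5914/1.626 = 0.36371
R_total = 0.67 + 0.64623 + 17.997 + 1.868 + 0.36371 + 0.15 = 21.695 ft²·°F·h/BTU
E = A × HDD × 24 / R = 2610 × 7646 × 24 / 21.695 = 22077000 BTU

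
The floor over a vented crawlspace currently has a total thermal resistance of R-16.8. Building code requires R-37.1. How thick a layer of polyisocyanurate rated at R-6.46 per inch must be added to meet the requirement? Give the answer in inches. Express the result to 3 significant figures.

ΔR = 37.1 − 16.8 = 20.3 ft²·°F·h/BTU
L = ΔR / (R/in) = 20.3/6.46 = 3.142 in

3.14 in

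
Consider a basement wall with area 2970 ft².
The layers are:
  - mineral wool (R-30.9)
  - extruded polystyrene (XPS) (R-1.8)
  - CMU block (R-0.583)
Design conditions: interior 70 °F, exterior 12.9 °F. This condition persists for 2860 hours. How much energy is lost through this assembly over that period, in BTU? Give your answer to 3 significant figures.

R_total = 30.9 + 1.8 + 0.583 = 33.28 ft²·°F·h/BTU
Q = 2970 × (70 − 12.9) / 33.28 = 5095 BTU/h
E = 5095 × 2860 = 14570000 BTU

14600000 BTU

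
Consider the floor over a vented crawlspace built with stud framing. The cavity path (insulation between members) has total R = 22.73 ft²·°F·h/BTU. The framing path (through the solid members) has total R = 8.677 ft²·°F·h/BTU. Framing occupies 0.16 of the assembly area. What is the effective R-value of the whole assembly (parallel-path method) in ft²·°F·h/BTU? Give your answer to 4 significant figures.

18.05 ft²·°F·h/BTU

U_eff = 0.84/22.73 + 0.16/8.677 = 0.036956 + 0.01844 = 0.055395
R_eff = 1/U_eff = 18.052 ft²·°F·h/BTU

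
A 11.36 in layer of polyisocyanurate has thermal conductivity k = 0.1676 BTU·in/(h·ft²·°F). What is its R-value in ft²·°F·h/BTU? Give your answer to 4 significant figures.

67.78 ft²·°F·h/BTU

R = L/k = 11.36/0.1676 = 67.78 ft²·°F·h/BTU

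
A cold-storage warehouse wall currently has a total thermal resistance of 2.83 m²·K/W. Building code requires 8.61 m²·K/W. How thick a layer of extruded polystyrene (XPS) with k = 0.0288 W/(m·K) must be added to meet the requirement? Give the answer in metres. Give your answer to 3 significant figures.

0.166 m

ΔR = 8.61 − 2.83 = 5.78 m²·K/W
L = ΔR × k = 5.78 × 0.0288 = 0.1665 m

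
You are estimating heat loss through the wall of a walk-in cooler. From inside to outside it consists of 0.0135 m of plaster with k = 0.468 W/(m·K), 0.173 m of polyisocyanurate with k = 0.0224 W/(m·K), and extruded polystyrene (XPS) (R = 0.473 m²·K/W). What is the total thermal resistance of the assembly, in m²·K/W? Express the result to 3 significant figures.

0.0135/0.468 = 0.02885
0.173/0.0224 = 7.723
R_total = 0.02885 + 7.723 + 0.473 = 8.225 m²·K/W

8.23 m²·K/W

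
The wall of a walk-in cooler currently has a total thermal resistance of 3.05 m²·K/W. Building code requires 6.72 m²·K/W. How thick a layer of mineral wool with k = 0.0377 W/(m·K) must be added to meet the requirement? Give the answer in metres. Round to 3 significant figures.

ΔR = 6.72 − 3.05 = 3.67 m²·K/W
L = ΔR × k = 3.67 × 0.0377 = 0.1384 m

0.138 m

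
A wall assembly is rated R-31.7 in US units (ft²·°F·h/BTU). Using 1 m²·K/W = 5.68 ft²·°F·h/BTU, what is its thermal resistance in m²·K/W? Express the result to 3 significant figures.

5.58 m²·K/W

R_SI = 31.7/5.68 = 5.581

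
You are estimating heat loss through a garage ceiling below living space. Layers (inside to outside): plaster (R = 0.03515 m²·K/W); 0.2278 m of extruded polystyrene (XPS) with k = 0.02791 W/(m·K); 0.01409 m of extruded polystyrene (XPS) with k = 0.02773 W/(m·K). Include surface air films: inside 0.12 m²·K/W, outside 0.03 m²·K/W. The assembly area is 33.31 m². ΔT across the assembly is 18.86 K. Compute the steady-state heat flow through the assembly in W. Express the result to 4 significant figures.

0.2278/0.02791 = 8.1619
0.01409/0.02773 = 0.50811
R_total = 0.12 + 0.03515 + 8.1619 + 0.50811 + 0.03 = 8.8552 m²·K/W
Q = A·ΔT/R = 33.31 × 18.86 / 8.8552 = 70.944 W

70.94 W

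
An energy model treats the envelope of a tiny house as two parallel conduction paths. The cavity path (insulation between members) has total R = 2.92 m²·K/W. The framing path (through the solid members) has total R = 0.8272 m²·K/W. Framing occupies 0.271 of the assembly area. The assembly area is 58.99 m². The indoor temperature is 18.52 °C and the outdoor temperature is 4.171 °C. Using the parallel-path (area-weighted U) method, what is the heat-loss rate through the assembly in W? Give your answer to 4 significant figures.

488.6 W

U_eff = 0.729/2.92 + 0.271/0.8272 = 0.24966 + 0.32761 = 0.57727
R_eff = 1/U_eff = 1.7323 m²·K/W
Q = 58.99 × (18.52 − 4.171) / 1.7323 = 488.63 W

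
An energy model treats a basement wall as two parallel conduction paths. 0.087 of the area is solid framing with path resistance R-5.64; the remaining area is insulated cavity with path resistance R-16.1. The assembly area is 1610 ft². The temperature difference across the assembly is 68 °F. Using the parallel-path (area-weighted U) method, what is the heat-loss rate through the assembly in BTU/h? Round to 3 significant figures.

7900 BTU/h

U_eff = 0.913/16.1 + 0.087/5.64 = 0.05671 + 0.01543 = 0.07213
R_eff = 1/U_eff = 13.86 ft²·°F·h/BTU
Q = 1610 × 68 / 13.86 = 7897 BTU/h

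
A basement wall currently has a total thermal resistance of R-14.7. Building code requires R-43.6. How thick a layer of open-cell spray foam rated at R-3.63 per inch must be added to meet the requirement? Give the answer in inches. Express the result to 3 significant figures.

ΔR = 43.6 − 14.7 = 28.9 ft²·°F·h/BTU
L = ΔR / (R/in) = 28.9/3.63 = 7.961 in

7.96 in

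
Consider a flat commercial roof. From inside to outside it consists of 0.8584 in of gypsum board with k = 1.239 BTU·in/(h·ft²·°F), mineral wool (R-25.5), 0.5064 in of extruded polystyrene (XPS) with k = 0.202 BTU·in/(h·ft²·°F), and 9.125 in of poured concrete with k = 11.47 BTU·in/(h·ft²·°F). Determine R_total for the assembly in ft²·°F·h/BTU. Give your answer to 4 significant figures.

0.8584/1.239 = 0.69282
0.5064/0.202 = 2.5069
9.125/11.47 = 0.79555
R_total = 0.69282 + 25.5 + 2.5069 + 0.79555 = 29.495 ft²·°F·h/BTU

29.50 ft²·°F·h/BTU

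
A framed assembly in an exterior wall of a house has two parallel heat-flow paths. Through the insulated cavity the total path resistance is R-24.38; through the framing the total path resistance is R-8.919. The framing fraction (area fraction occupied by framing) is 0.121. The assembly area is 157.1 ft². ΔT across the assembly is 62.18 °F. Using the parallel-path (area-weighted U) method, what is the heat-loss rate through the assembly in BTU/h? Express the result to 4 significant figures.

484.7 BTU/h

U_eff = 0.879/24.38 + 0.121/8.919 = 0.036054 + 0.013567 = 0.049621
R_eff = 1/U_eff = 20.153 ft²·°F·h/BTU
Q = 157.1 × 62.18 / 20.153 = 484.72 BTU/h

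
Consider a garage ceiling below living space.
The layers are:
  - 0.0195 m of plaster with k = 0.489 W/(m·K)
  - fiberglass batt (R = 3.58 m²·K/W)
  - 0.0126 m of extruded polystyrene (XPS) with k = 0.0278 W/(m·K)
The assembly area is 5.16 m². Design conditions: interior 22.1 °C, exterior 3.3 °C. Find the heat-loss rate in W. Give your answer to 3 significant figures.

23.8 W

0.0195/0.489 = 0.03988
0.0126/0.0278 = 0.4532
R_total = 0.03988 + 3.58 + 0.4532 = 4.073 m²·K/W
Q = A·ΔT/R = 5.16 × (22.1 − 3.3) / 4.073 = 23.82 W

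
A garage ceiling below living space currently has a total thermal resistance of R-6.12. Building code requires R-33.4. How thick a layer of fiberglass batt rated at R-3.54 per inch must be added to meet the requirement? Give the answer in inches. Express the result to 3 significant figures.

7.71 in

ΔR = 33.4 − 6.12 = 27.28 ft²·°F·h/BTU
L = ΔR / (R/in) = 27.28/3.54 = 7.706 in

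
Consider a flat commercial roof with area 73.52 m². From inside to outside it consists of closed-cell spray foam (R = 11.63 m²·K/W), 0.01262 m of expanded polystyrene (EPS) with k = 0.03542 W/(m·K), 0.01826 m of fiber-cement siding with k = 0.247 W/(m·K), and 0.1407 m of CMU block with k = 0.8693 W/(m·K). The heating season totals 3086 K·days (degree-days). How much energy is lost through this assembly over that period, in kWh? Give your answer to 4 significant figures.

0.01262/0.03542 = 0.3563
0.01826/0.247 = 0.073927
0.1407/0.8693 = 0.16185
R_total = 11.63 + 0.3563 + 0.073927 + 0.16185 = 12.222 m²·K/W
E = A × HDD × 24 / R / 1000 = 73.52 × 3086 × 24 / 12.222 / 1000 = 445.52 kWh

445.5 kWh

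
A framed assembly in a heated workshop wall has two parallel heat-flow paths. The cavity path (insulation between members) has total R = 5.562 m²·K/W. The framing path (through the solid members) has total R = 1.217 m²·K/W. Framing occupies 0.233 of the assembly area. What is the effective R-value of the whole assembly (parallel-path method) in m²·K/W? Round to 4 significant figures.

U_eff = 0.767/5.562 + 0.233/1.217 = 0.1379 + 0.19145 = 0.32935
R_eff = 1/U_eff = 3.0362 m²·K/W

3.036 m²·K/W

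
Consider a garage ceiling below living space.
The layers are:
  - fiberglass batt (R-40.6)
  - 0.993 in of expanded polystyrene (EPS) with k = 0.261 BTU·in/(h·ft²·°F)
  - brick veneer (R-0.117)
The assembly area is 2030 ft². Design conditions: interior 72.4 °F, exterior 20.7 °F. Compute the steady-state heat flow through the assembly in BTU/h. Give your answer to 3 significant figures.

2360 BTU/h

0.993/0.261 = 3.805
R_total = 40.6 + 3.805 + 0.117 = 44.52 ft²·°F·h/BTU
Q = A·ΔT/R = 2030 × (72.4 − 20.7) / 44.52 = 2357 BTU/h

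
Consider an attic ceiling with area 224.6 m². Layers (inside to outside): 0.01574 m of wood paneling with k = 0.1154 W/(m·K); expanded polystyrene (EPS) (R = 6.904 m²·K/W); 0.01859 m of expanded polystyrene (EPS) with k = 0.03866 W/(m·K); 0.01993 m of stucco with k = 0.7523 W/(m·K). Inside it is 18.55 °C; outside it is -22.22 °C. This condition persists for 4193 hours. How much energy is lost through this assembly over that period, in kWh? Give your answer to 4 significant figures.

0.01574/0.1154 = 0.1364
0.01859/0.03866 = 0.48086
0.01993/0.7523 = 0.026492
R_total = 0.1364 + 6.904 + 0.48086 + 0.026492 = 7.5477 m²·K/W
Q = 224.6 × (18.55 − (-22.22)) / 7.5477 = 1213.2 W
E = 1213.2 W × 4193 h / 1000 = 5087 kWh

5087 kWh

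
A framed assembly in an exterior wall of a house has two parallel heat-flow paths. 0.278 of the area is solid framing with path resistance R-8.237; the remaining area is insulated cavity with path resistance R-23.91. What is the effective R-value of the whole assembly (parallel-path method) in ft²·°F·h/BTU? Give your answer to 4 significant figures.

15.64 ft²·°F·h/BTU

U_eff = 0.722/23.91 + 0.278/8.237 = 0.030197 + 0.03375 = 0.063947
R_eff = 1/U_eff = 15.638 ft²·°F·h/BTU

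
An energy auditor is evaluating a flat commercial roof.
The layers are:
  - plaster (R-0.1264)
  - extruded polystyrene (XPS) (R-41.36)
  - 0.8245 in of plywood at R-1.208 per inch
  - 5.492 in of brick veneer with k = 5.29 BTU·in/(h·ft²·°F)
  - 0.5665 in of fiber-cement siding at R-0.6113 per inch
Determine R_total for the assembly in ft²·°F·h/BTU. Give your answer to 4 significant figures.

0.8245 × 1.208 = 0.996
5.492/5.29 = 1.0382
0.5665 × 0.6113 = 0.3463
R_total = 0.1264 + 41.36 + 0.996 + 1.0382 + 0.3463 = 43.867 ft²·°F·h/BTU

43.87 ft²·°F·h/BTU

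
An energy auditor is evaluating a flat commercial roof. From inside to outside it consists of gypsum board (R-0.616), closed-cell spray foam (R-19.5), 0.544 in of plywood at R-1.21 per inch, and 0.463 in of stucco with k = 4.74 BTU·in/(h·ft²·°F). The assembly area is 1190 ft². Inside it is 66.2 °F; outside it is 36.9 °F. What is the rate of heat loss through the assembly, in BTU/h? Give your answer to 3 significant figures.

0.544 × 1.21 = 0.6582
0.463/4.74 = 0.09768
R_total = 0.616 + 19.5 + 0.6582 + 0.09768 = 20.87 ft²·°F·h/BTU
Q = A·ΔT/R = 1190 × (66.2 − 36.9) / 20.87 = 1671 BTU/h

1670 BTU/h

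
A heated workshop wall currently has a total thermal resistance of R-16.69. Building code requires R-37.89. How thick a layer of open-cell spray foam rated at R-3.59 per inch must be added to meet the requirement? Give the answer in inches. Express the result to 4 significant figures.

ΔR = 37.89 − 16.69 = 21.2 ft²·°F·h/BTU
L = ΔR / (R/in) = 21.2/3.59 = 5.9053 in

5.905 in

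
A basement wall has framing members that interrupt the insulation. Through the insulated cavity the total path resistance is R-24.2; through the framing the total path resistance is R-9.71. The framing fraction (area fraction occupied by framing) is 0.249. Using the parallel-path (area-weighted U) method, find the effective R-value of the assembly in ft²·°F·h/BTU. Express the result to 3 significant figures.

17.6 ft²·°F·h/BTU

U_eff = 0.751/24.2 + 0.249/9.71 = 0.03103 + 0.02564 = 0.05668
R_eff = 1/U_eff = 17.64 ft²·°F·h/BTU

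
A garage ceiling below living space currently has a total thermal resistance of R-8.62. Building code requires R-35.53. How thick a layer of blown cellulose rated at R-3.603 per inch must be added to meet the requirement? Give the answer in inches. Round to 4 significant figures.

ΔR = 35.53 − 8.62 = 26.91 ft²·°F·h/BTU
L = ΔR / (R/in) = 26.91/3.603 = 7.4688 in

7.469 in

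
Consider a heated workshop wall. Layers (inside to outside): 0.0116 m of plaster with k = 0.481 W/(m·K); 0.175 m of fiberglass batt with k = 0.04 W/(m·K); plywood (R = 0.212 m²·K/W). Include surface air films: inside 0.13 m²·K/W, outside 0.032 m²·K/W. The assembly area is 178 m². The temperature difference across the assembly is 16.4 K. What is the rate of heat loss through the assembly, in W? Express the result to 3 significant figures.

612 W

0.0116/0.481 = 0.02412
0.175/0.04 = 4.375
R_total = 0.13 + 0.02412 + 4.375 + 0.212 + 0.032 = 4.773 m²·K/W
Q = A·ΔT/R = 178 × 16.4 / 4.773 = 611.6 W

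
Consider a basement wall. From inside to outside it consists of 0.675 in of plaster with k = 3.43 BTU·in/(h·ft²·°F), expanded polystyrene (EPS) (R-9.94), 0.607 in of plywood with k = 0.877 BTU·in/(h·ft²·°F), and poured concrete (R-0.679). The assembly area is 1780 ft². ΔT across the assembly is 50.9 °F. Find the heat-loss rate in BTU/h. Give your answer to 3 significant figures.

0.675/3.43 = 0.1968
0.607/0.877 = 0.6921
R_total = 0.1968 + 9.94 + 0.6921 + 0.679 = 11.51 ft²·°F·h/BTU
Q = A·ΔT/R = 1780 × 50.9 / 11.51 = 7873 BTU/h

7870 BTU/h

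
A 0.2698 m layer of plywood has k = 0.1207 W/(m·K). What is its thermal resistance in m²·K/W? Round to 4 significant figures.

R = L/k = 0.2698/0.1207 = 2.2353 m²·K/W

2.235 m²·K/W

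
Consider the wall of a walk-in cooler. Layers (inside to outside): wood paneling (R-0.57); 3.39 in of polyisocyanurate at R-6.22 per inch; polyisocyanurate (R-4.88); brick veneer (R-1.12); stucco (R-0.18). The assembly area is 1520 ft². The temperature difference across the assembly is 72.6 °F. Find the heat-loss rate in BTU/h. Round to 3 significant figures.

3.39 × 6.22 = 21.09
R_total = 0.57 + 21.09 + 4.88 + 1.12 + 0.18 = 27.84 ft²·°F·h/BTU
Q = A·ΔT/R = 1520 × 72.6 / 27.84 = 3964 BTU/h

3960 BTU/h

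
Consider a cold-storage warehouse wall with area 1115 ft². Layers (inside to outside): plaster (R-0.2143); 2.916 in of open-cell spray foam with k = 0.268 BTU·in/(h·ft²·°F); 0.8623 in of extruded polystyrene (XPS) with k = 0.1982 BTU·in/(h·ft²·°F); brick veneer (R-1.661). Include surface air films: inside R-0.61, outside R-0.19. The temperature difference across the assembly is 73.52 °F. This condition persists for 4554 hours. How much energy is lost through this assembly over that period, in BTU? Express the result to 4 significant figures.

2.916/0.268 = 10.881
0.8623/0.1982 = 4.3507
R_total = 0.61 + 0.2143 + 10.881 + 4.3507 + 1.661 + 0.19 = 17.907 ft²·°F·h/BTU
Q = 1115 × 73.52 / 17.907 = 4577.9 BTU/h
E = 4577.9 × 4554 = 20848000 BTU

20850000 BTU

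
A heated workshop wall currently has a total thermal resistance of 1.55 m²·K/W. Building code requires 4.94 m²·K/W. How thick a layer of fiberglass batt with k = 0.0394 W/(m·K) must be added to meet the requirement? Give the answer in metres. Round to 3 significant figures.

0.134 m

ΔR = 4.94 − 1.55 = 3.39 m²·K/W
L = ΔR × k = 3.39 × 0.0394 = 0.1336 m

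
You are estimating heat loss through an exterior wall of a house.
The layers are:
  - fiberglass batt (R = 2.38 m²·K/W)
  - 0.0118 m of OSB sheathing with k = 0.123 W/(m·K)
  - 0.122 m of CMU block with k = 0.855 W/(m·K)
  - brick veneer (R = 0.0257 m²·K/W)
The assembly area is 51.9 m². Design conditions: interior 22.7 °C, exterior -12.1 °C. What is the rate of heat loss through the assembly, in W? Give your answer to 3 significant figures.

0.0118/0.123 = 0.09593
0.122/0.855 = 0.1427
R_total = 2.38 + 0.09593 + 0.1427 + 0.0257 = 2.644 m²·K/W
Q = A·ΔT/R = 51.9 × (22.7 − (-12.1)) / 2.644 = 683 W

683 W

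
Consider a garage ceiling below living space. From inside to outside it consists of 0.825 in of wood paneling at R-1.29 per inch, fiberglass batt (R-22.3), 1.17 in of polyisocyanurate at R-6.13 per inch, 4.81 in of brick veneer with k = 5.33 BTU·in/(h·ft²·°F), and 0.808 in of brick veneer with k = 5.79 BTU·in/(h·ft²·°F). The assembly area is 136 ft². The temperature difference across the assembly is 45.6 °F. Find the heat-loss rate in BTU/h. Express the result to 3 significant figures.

0.825 × 1.29 = 1.064
1.17 × 6.13 = 7.172
4.81/5.33 = 0.9024
0.808/5.79 = 0.1396
R_total = 1.064 + 22.3 + 7.172 + 0.9024 + 0.1396 = 31.58 ft²·°F·h/BTU
Q = A·ΔT/R = 136 × 45.6 / 31.58 = 196.4 BTU/h

196 BTU/h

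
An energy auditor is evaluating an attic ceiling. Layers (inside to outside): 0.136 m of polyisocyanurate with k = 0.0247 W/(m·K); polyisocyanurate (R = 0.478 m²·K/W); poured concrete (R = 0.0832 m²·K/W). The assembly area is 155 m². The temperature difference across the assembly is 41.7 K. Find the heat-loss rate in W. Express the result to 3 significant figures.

0.136/0.0247 = 5.506
R_total = 5.506 + 0.478 + 0.0832 = 6.067 m²·K/W
Q = A·ΔT/R = 155 × 41.7 / 6.067 = 1065 W

1070 W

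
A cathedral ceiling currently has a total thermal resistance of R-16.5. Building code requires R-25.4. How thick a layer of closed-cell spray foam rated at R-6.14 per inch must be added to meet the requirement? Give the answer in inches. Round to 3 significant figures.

1.45 in

ΔR = 25.4 − 16.5 = 8.9 ft²·°F·h/BTU
L = ΔR / (R/in) = 8.9/6.14 = 1.45 in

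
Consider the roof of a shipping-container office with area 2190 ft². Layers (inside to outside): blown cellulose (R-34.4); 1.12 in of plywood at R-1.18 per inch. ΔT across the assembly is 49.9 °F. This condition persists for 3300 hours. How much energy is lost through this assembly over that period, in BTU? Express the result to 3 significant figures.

1.12 × 1.18 = 1.322
R_total = 34.4 + 1.322 = 35.72 ft²·°F·h/BTU
Q = 2190 × 49.9 / 35.72 = 3059 BTU/h
E = 3059 × 3300 = 10100000 BTU

10100000 BTU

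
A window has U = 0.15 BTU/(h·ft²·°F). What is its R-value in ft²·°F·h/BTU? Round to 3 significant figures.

R = 1/U = 1/0.15 = 6.667

6.67 ft²·°F·h/BTU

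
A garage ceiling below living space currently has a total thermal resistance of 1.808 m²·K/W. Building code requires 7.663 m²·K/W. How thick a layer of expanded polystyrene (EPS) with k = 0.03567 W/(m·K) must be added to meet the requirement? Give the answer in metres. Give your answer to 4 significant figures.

ΔR = 7.663 − 1.808 = 5.855 m²·K/W
L = ΔR × k = 5.855 × 0.03567 = 0.20885 m

0.2088 m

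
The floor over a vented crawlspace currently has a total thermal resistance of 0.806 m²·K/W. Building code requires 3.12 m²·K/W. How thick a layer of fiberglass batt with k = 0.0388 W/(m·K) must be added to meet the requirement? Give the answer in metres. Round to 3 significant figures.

ΔR = 3.12 − 0.806 = 2.314 m²·K/W
L = ΔR × k = 2.314 × 0.0388 = 0.08978 m

0.0898 m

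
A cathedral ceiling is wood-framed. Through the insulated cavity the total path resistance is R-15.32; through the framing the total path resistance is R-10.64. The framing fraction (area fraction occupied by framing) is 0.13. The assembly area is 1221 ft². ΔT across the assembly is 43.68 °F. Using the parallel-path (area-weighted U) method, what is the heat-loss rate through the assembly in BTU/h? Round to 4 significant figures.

U_eff = 0.87/15.32 + 0.13/10.64 = 0.056789 + 0.012218 = 0.069007
R_eff = 1/U_eff = 14.491 ft²·°F·h/BTU
Q = 1221 × 43.68 / 14.491 = 3680.3 BTU/h

3680 BTU/h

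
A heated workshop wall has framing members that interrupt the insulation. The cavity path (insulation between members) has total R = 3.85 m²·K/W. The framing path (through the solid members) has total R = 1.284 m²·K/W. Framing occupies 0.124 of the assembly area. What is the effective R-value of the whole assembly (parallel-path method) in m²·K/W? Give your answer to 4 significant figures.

3.085 m²·K/W

U_eff = 0.876/3.85 + 0.124/1.284 = 0.22753 + 0.096573 = 0.32411
R_eff = 1/U_eff = 3.0854 m²·K/W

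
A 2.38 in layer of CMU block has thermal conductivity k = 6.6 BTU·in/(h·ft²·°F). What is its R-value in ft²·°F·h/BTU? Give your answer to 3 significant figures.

R = L/k = 2.38/6.6 = 0.3606 ft²·°F·h/BTU

0.361 ft²·°F·h/BTU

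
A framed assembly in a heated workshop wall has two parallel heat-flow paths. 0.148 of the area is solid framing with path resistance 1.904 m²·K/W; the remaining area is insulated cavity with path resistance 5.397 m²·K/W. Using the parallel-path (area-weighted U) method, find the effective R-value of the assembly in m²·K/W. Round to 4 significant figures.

4.245 m²·K/W

U_eff = 0.852/5.397 + 0.148/1.904 = 0.15787 + 0.077731 = 0.2356
R_eff = 1/U_eff = 4.2445 m²·K/W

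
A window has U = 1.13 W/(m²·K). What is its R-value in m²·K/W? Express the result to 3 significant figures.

0.885 m²·K/W

R = 1/U = 1/1.13 = 0.885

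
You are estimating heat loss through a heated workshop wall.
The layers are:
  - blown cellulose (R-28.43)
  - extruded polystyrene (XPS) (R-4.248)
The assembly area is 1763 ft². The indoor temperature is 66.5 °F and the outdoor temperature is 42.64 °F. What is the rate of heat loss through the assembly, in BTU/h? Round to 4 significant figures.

R_total = 28.43 + 4.248 = 32.678 ft²·°F·h/BTU
Q = A·ΔT/R = 1763 × (66.5 − 42.64) / 32.678 = 1287.3 BTU/h

1287 BTU/h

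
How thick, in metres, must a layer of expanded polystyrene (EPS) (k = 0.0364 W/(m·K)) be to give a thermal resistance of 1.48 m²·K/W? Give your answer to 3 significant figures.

L = R·k = 1.48 × 0.0364 = 0.05387 m

0.0539 m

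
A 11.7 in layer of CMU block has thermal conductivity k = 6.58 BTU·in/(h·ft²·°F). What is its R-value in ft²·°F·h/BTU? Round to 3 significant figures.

R = L/k = 11.7/6.58 = 1.778 ft²·°F·h/BTU

1.78 ft²·°F·h/BTU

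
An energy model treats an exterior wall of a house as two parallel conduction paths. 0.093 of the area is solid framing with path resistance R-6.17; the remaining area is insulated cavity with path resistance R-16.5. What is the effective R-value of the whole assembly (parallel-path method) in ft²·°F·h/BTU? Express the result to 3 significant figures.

14.3 ft²·°F·h/BTU

U_eff = 0.907/16.5 + 0.093/6.17 = 0.05497 + 0.01507 = 0.07004
R_eff = 1/U_eff = 14.28 ft²·°F·h/BTU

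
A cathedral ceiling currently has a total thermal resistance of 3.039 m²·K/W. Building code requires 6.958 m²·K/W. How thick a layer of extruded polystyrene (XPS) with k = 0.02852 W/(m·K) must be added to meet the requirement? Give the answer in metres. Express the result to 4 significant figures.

ΔR = 6.958 − 3.039 = 3.919 m²·K/W
L = ΔR × k = 3.919 × 0.02852 = 0.11177 m

0.1118 m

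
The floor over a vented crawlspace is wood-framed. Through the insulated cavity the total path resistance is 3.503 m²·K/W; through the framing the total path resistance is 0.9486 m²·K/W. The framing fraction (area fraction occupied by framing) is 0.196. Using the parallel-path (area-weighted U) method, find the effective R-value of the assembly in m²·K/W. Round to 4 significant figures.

U_eff = 0.804/3.503 + 0.196/0.9486 = 0.22952 + 0.20662 = 0.43614
R_eff = 1/U_eff = 2.2929 m²·K/W

2.293 m²·K/W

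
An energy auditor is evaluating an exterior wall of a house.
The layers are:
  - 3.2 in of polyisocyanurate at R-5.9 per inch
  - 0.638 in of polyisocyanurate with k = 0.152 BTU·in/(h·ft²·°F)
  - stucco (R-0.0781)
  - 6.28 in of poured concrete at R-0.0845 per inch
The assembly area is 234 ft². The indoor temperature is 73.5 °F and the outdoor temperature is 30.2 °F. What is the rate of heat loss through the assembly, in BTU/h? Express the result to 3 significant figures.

428 BTU/h

3.2 × 5.9 = 18.88
0.638/0.152 = 4.197
6.28 × 0.0845 = 0.5307
R_total = 18.88 + 4.197 + 0.0781 + 0.5307 = 23.69 ft²·°F·h/BTU
Q = A·ΔT/R = 234 × (73.5 − 30.2) / 23.69 = 427.8 BTU/h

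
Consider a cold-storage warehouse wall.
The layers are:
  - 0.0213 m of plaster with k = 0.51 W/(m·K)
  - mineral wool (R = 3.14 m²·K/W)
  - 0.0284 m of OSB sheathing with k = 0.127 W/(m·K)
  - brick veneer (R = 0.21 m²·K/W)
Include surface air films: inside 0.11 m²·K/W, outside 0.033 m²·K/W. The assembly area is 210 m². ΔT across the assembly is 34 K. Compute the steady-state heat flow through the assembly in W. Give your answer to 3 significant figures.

1900 W

0.0213/0.51 = 0.04176
0.0284/0.127 = 0.2236
R_total = 0.11 + 0.04176 + 3.14 + 0.2236 + 0.21 + 0.033 = 3.758 m²·K/W
Q = A·ΔT/R = 210 × 34 / 3.758 = 1900 W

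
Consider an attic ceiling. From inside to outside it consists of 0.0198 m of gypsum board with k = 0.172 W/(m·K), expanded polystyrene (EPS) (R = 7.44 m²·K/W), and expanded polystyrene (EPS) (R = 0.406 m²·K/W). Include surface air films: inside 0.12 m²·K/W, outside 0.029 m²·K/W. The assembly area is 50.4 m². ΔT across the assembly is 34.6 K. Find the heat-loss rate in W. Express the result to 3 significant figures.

215 W

0.0198/0.172 = 0.1151
R_total = 0.12 + 0.1151 + 7.44 + 0.406 + 0.029 = 8.11 m²·K/W
Q = A·ΔT/R = 50.4 × 34.6 / 8.11 = 215 W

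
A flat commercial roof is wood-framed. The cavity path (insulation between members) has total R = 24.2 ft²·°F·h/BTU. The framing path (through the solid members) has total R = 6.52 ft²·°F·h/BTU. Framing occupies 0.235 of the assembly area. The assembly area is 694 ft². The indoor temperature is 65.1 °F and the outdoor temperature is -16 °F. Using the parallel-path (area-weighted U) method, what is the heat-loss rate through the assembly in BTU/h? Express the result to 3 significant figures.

3810 BTU/h

U_eff = 0.765/24.2 + 0.235/6.52 = 0.03161 + 0.03604 = 0.06765
R_eff = 1/U_eff = 14.78 ft²·°F·h/BTU
Q = 694 × (65.1 − (-16)) / 14.78 = 3808 BTU/h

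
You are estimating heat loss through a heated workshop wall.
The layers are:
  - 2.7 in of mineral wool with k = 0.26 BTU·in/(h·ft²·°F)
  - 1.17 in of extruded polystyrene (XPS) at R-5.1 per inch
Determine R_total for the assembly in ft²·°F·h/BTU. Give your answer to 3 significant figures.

2.7/0.26 = 10.38
1.17 × 5.1 = 5.967
R_total = 10.38 + 5.967 = 16.35 ft²·°F·h/BTU

16.4 ft²·°F·h/BTU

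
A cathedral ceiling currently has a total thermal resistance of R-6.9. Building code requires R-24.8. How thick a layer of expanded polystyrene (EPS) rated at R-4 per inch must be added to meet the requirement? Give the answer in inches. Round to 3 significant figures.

ΔR = 24.8 − 6.9 = 17.9 ft²·°F·h/BTU
L = ΔR / (R/in) = 17.9/4 = 4.475 in

4.47 in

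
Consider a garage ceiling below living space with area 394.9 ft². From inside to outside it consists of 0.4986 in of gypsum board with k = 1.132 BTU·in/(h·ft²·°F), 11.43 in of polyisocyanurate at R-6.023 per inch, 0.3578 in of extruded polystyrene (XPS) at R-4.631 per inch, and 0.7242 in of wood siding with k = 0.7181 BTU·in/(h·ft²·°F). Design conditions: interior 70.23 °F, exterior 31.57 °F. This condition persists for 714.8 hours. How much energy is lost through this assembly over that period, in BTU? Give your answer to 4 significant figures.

0.4986/1.132 = 0.44046
11.43 × 6.023 = 68.843
0.3578 × 4.631 = 1.657
0.7242/0.7181 = 1.0085
R_total = 0.44046 + 68.843 + 1.657 + 1.0085 = 71.949 ft²·°F·h/BTU
Q = 394.9 × (70.23 − 31.57) / 71.949 = 212.19 BTU/h
E = 212.19 × 714.8 = 151670 BTU

151700 BTU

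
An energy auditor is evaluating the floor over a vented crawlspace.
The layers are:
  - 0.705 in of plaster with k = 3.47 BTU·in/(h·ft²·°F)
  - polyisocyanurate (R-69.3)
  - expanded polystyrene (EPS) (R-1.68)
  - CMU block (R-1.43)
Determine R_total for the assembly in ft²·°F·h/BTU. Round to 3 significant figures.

72.6 ft²·°F·h/BTU

0.705/3.47 = 0.2032
R_total = 0.2032 + 69.3 + 1.68 + 1.43 = 72.61 ft²·°F·h/BTU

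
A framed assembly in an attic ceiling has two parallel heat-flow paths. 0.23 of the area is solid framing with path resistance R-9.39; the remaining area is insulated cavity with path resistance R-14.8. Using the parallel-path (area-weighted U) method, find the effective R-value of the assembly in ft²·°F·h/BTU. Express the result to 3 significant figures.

13.1 ft²·°F·h/BTU

U_eff = 0.77/14.8 + 0.23/9.39 = 0.05203 + 0.02449 = 0.07652
R_eff = 1/U_eff = 13.07 ft²·°F·h/BTU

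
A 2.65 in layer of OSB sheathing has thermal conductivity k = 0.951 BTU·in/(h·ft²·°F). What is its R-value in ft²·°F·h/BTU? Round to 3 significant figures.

R = L/k = 2.65/0.951 = 2.787 ft²·°F·h/BTU

2.79 ft²·°F·h/BTU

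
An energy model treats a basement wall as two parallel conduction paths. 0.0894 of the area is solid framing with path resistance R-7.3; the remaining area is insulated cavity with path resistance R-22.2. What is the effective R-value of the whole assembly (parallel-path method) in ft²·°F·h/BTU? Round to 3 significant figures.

U_eff = 0.9106/22.2 + 0.0894/7.3 = 0.04102 + 0.01225 = 0.05326
R_eff = 1/U_eff = 18.77 ft²·°F·h/BTU

18.8 ft²·°F·h/BTU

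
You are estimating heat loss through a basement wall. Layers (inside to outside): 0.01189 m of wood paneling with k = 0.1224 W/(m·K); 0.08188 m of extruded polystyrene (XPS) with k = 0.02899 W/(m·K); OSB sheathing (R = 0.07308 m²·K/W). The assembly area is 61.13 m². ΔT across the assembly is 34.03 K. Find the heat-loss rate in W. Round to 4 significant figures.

694.7 W

0.01189/0.1224 = 0.097141
0.08188/0.02899 = 2.8244
R_total = 0.097141 + 2.8244 + 0.07308 = 2.9946 m²·K/W
Q = A·ΔT/R = 61.13 × 34.03 / 2.9946 = 694.66 W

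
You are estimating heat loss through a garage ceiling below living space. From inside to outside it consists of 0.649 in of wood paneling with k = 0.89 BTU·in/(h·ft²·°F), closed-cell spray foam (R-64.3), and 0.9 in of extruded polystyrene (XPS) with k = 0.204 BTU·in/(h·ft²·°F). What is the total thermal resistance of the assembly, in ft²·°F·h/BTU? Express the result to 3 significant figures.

69.4 ft²·°F·h/BTU

0.649/0.89 = 0.7292
0.9/0.204 = 4.412
R_total = 0.7292 + 64.3 + 4.412 = 69.44 ft²·°F·h/BTU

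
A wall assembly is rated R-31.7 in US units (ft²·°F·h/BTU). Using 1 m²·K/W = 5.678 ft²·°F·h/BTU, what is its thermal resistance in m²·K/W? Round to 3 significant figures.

R_SI = 31.7/5.678 = 5.583

5.58 m²·K/W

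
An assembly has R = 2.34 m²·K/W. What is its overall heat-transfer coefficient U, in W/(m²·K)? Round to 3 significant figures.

0.427 W/(m²·K)

U = 1/R = 1/2.34 = 0.4274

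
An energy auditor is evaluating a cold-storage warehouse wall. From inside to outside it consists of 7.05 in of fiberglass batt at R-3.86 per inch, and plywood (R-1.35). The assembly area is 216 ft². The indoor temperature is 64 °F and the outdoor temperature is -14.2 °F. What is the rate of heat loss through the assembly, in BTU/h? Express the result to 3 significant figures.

7.05 × 3.86 = 27.21
R_total = 27.21 + 1.35 = 28.56 ft²·°F·h/BTU
Q = A·ΔT/R = 216 × (64 − (-14.2)) / 28.56 = 591.4 BTU/h

591 BTU/h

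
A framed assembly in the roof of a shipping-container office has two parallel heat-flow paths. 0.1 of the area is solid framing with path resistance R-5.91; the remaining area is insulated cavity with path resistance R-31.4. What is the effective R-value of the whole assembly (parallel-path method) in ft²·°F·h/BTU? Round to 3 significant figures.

U_eff = 0.9/31.4 + 0.1/5.91 = 0.02866 + 0.01692 = 0.04558
R_eff = 1/U_eff = 21.94 ft²·°F·h/BTU

21.9 ft²·°F·h/BTU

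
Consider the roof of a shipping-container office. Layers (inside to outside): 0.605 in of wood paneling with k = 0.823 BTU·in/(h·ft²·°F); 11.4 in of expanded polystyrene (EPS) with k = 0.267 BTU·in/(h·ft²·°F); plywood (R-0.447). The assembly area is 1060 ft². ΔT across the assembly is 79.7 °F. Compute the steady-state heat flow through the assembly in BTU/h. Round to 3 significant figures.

0.605/0.823 = 0.7351
11.4/0.267 = 42.7
R_total = 0.7351 + 42.7 + 0.447 = 43.88 ft²·°F·h/BTU
Q = A·ΔT/R = 1060 × 79.7 / 43.88 = 1925 BTU/h

1930 BTU/h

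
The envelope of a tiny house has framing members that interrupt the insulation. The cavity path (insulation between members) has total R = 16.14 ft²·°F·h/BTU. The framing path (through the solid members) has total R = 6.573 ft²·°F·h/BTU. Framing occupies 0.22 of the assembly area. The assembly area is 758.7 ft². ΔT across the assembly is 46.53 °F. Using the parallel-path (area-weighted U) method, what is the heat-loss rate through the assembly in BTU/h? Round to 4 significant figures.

U_eff = 0.78/16.14 + 0.22/6.573 = 0.048327 + 0.03347 = 0.081797
R_eff = 1/U_eff = 12.225 ft²·°F·h/BTU
Q = 758.7 × 46.53 / 12.225 = 2887.6 BTU/h

2888 BTU/h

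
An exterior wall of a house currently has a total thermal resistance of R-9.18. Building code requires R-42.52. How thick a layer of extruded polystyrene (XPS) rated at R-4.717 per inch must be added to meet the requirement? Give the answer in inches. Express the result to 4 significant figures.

ΔR = 42.52 − 9.18 = 33.34 ft²·°F·h/BTU
L = ΔR / (R/in) = 33.34/4.717 = 7.0681 in

7.068 in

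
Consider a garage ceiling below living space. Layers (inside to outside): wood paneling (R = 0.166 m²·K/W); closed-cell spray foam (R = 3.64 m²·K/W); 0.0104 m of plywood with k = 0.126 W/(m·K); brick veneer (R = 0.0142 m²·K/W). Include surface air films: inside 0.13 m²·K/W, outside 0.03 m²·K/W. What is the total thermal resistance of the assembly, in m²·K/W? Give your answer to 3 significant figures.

4.06 m²·K/W

0.0104/0.126 = 0.08254
R_total = 0.13 + 0.166 + 3.64 + 0.08254 + 0.0142 + 0.03 = 4.063 m²·K/W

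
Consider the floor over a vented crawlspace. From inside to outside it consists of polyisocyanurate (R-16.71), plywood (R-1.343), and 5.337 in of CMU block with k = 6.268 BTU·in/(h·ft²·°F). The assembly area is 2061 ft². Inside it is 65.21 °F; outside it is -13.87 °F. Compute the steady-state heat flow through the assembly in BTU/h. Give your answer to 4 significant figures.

5.337/6.268 = 0.85147
R_total = 16.71 + 1.343 + 0.85147 = 18.904 ft²·°F·h/BTU
Q = A·ΔT/R = 2061 × (65.21 − (-13.87)) / 18.904 = 8621.4 BTU/h

8621 BTU/h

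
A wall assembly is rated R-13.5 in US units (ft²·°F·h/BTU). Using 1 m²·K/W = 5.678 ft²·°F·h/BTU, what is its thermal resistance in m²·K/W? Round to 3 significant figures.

R_SI = 13.5/5.678 = 2.378

2.38 m²·K/W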